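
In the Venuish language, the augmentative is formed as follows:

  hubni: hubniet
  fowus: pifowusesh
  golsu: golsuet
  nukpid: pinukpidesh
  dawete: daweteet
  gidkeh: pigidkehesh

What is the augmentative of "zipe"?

nukpid and hubni both have last vowel 'i' yet inflect differently (pinukpidesh, hubniet), so the last vowel is not what conditions the rule; whether the stem ends in a vowel or a consonant is.
"zipe" ends in a vowel. The stems ending in a vowel (hubni → hubniet, golsu → golsuet, dawete → daweteet) add -et.
The other pattern: stems ending in a consonant add pi- … -esh around the stem.
So zipe → zipeet.

zipeet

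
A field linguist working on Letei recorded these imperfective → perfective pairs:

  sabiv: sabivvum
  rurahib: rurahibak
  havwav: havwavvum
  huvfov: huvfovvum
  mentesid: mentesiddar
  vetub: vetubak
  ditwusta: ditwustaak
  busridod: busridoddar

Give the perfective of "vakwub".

busridod and huvfov both have last vowel 'o' yet inflect differently (busridoddar, huvfovvum), so the last vowel is not what conditions the rule; the final letter is.
"vakwub" ends in -b. The stems ending in -b (rurahib → rurahibak, vetub → vetubak) add -ak.
The other patterns: stems ending in -d double the final consonant and add -ar; stems ending in -v double the final consonant and add -um.
So vakwub → vakwubak.

vakwubak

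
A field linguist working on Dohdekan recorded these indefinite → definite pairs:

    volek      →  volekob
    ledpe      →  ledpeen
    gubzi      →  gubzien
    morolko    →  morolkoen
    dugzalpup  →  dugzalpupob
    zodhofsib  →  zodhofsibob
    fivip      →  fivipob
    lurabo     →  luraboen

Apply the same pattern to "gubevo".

ledpe and volek both have last vowel 'e' yet inflect differently (ledpeen, volekob), so the last vowel is not what conditions the rule; whether the stem ends in a vowel or a consonant is.
"gubevo" ends in a vowel. The stems ending in a vowel (gubzi → gubzien, lurabo → luraboen, ledpe → ledpeen) add -en.
The other pattern: stems ending in a consonant add -ob.
So gubevo → gubevoen.

gubevoen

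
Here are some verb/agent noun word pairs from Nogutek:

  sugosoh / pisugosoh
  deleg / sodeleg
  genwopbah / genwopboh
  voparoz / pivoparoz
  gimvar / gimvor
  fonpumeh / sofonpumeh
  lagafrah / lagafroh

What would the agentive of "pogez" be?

sopogez

fonpumeh and lagafrah both end in -h yet inflect differently (sofonpumeh, lagafroh), so the final letter is not what conditions the rule; the last vowel is.
"pogez" has last vowel 'e'. The stems whose last vowel is 'e' (deleg → sodeleg, fonpumeh → sofonpumeh) add the prefix so-.
So pogez → sopogez.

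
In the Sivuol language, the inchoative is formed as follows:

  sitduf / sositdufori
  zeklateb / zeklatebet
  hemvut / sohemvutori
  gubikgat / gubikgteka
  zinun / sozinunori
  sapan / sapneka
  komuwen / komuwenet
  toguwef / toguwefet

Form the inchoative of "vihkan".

komuwen and sapan both end in -n yet inflect differently (komuwenet, sapneka), so the final letter is not what conditions the rule; the last vowel is.
"vihkan" has last vowel 'a'. The stems whose last vowel is 'a' (gubikgat → gubikgteka, sapan → sapneka) delete the last vowel and add -eka.
The other patterns: stems whose last vowel is 'e' add -et; stems whose last vowel is 'u' add so- … -ori around the stem.
So vihkan → vihkneka.

vihkneka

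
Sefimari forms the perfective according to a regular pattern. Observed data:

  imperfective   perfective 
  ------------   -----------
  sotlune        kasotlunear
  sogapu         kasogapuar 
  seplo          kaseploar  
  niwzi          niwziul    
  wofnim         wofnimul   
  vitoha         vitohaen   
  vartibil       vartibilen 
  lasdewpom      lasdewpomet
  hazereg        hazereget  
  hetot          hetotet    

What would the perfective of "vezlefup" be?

wofnim and lasdewpom both end in -m yet inflect differently (wofnimul, lasdewpomet), so the final letter is not what conditions the rule; the first letter is.
"vezlefup" begins with v-. The stems beginning with v- (vitoha → vitohaen, vartibil → vartibilen) add -en.
The other patterns: stems beginning with s- add ka- … -ar around the stem; stems beginning with n- or w- add -ul; stems beginning with h- or l- add -et.
So vezlefup → vezlefupen.

vezlefupen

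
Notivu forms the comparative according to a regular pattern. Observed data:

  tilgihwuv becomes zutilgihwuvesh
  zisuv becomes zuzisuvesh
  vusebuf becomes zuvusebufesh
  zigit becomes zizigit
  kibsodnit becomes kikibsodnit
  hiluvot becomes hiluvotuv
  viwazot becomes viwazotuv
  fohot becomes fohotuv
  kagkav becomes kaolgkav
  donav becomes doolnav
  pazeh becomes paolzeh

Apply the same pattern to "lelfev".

leollfev

zigit and hiluvot both end in -t yet inflect differently (zizigit, hiluvotuv), so the final letter is not what conditions the rule; the last vowel is.
"lelfev" has last vowel 'e'. The one such stem in the data (pazeh → paolzeh) inserts -ol- after the first vowel (as do kagkav, donav), so the same rule applies.
So lelfev → leollfev.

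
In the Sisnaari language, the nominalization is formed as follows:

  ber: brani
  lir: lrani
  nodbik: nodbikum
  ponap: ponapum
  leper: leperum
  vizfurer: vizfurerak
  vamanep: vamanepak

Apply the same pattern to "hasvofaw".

hasvofawak

"hasvofaw" has 3 vowels. The stems with 3 vowels (vizfurer → vizfurerak, vamanep → vamanepak) add -ak.
So hasvofaw → hasvofawak.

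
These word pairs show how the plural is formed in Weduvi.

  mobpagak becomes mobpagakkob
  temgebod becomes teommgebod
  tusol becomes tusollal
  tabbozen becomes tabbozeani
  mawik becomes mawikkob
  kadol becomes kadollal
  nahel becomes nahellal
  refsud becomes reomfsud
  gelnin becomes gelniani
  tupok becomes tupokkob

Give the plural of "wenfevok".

wenfevokkob

tupok and tusol both have last vowel 'o' yet inflect differently (tupokkob, tusollal), so the last vowel is not what conditions the rule; the final letter is.
"wenfevok" ends in -k. The stems ending in -k (mobpagak → mobpagakkob, tupok → tupokkob, mawik → mawikkob) double the final consonant and add -ob.
The other patterns: stems ending in -l double the final consonant and add -al; stems ending in -n drop the final letter and add -ani; stems ending in -d insert -om- after the first vowel.
So wenfevok → wenfevokkob.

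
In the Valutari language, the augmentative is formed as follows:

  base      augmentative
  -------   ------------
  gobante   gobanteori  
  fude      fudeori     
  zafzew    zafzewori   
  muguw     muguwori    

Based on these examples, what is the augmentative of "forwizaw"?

Every pair shown (gobante → gobanteori, fude → fudeori, zafzew → zafzewori, …) follows the same rule: add -ori.
So forwizaw → forwizawori.

forwizawori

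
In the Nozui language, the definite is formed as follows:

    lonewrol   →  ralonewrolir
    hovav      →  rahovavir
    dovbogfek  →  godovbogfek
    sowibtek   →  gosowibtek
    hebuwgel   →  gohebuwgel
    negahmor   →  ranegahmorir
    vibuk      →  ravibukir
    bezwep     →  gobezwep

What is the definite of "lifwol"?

"lifwol" has last vowel 'o'. The stems whose last vowel is 'o' (negahmor → ranegahmorir, lonewrol → ralonewrolir) add ra- … -ir around the stem.
The other pattern: stems whose last vowel is 'e' add the prefix go-.
So lifwol → ralifwolir.

ralifwolir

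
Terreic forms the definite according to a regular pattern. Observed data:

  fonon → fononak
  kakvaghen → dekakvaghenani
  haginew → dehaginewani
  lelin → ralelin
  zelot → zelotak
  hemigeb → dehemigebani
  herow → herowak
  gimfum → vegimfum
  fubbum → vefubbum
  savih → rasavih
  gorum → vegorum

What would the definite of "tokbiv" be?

haginew and herow both end in -w yet inflect differently (dehaginewani, herowak), so the final letter is not what conditions the rule; the last vowel is.
"tokbiv" has last vowel 'i'. The stems whose last vowel is 'i' (savih → rasavih, lelin → ralelin) add the prefix ra-.
So tokbiv → ratokbiv.

ratokbiv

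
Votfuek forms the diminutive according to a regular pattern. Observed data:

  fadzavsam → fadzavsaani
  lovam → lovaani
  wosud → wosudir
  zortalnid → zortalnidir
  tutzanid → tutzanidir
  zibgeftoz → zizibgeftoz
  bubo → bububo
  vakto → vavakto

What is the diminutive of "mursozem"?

"mursozem" ends in -m. The stems ending in -m (fadzavsam → fadzavsaani, lovam → lovaani) drop the final letter and add -ani.
So mursozem → mursozeani.

mursozeani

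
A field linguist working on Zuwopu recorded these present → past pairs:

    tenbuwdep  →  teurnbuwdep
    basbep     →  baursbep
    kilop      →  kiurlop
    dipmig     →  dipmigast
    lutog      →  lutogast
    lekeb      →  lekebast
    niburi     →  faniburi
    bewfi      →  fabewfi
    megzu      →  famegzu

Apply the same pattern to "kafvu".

"kafvu" ends in -u. The one such stem in the data (megzu → famegzu) adds the prefix fa-, so the same rule applies.
The other patterns: stems ending in -p insert -ur- after the first vowel; stems ending in -b or -g add -ast.
So kafvu → fakafvu.

fakafvu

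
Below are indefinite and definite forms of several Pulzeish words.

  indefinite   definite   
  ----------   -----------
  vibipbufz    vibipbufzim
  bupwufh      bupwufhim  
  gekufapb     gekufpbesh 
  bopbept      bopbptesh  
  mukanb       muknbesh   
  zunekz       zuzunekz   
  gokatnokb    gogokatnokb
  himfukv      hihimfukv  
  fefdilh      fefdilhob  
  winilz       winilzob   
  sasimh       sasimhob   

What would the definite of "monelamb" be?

vibipbufz and zunekz both end in -z yet inflect differently (vibipbufzim, zuzunekz), so the final letter is not what conditions the rule; the second-to-last letter is.
"monelamb" has second-to-last letter 'm'. The one such stem in the data (sasimh → sasimhob) adds -ob, so the same rule applies.
The other patterns: stems whose second-to-last letter is 'f' add -im; stems whose second-to-last letter is 'n' or 'p' delete the last vowel and add -esh; stems whose second-to-last letter is 'k' repeat the first consonant+vowel as a prefix.
So monelamb → monelambob.

monelambob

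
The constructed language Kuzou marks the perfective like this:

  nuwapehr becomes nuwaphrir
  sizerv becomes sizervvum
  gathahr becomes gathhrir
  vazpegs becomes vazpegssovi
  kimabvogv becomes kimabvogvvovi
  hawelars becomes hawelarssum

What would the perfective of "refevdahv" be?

"refevdahv" has second-to-last letter 'h'. The stems whose second-to-last letter is 'h' (nuwapehr → nuwaphrir, gathahr → gathhrir) delete the last vowel and add -ir.
The other patterns: stems whose second-to-last letter is 'r' double the final consonant and add -um; stems whose second-to-last letter is 'g' double the final consonant and add -ovi.
So refevdahv → refevdhvir.

refevdhvir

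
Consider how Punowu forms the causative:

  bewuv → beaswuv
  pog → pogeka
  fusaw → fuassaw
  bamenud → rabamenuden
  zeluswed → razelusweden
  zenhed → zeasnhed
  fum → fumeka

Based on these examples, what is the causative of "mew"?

zenhed and zeluswed both end in -d yet inflect differently (zeasnhed, razelusweden), so the final letter is not what conditions the rule; the number of vowels is.
"mew" has 1 vowel. The stems with 1 vowel (fum → fumeka, pog → pogeka) add -eka.
So mew → meweka.

meweka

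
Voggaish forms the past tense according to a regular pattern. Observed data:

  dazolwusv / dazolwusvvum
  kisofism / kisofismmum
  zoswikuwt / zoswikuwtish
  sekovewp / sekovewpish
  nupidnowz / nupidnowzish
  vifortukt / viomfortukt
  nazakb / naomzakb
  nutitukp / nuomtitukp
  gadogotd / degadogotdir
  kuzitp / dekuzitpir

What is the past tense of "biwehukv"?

"biwehukv" has second-to-last letter 'k'. The stems whose second-to-last letter is 'k' (vifortukt → viomfortukt, nazakb → naomzakb, nutitukp → nuomtitukp) insert -om- after the first vowel.
The other patterns: stems whose second-to-last letter is 's' double the final consonant and add -um; stems whose second-to-last letter is 'w' add -ish; stems whose second-to-last letter is 't' add de- … -ir around the stem.
So biwehukv → biomwehukv.

biomwehukv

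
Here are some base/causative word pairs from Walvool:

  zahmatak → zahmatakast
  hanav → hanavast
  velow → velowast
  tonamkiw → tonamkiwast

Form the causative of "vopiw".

Every pair shown (zahmatak → zahmatakast, hanav → hanavast, velow → velowast, …) follows the same rule: add -ast.
So vopiw → vopiwast.

vopiwast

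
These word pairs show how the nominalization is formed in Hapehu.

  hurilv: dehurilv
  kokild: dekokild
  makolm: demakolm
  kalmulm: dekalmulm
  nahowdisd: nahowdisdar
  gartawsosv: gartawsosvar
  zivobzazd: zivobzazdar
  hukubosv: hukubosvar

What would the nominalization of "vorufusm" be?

"vorufusm" has second-to-last letter 's'. The stems whose second-to-last letter is 's' (nahowdisd → nahowdisdar, gartawsosv → gartawsosvar, hukubosv → hukubosvar) add -ar.
So vorufusm → vorufusmar.

vorufusmar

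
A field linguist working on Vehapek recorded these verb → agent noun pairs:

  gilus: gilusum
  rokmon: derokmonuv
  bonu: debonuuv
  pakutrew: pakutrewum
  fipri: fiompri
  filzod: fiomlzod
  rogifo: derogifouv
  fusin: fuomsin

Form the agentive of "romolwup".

"romolwup" begins with r-. The stems beginning with r- (rogifo → derogifouv, rokmon → derokmonuv) add de- … -uv around the stem.
The other patterns: stems beginning with f- insert -om- after the first vowel; stems beginning with g- or p- add -um.
So romolwup → deromolwupuv.

deromolwupuv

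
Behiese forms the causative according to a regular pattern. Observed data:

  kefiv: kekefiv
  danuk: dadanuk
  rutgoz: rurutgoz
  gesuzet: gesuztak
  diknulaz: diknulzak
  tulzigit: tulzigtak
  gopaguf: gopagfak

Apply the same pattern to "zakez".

rutgoz and diknulaz both end in -z yet inflect differently (rurutgoz, diknulzak), so the final letter is not what conditions the rule; the number of vowels is.
"zakez" has 2 vowels. The stems with 2 vowels (kefiv → kekefiv, danuk → dadanuk, rutgoz → rurutgoz) repeat the first consonant+vowel as a prefix.
So zakez → zazakez.

zazakez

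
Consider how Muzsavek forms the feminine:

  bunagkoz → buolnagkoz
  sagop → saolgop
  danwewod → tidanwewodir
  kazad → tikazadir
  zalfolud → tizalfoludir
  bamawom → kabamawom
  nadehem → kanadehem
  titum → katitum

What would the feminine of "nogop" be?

noolgop

"nogop" ends in -p. The one such stem in the data (sagop → saolgop) inserts -ol- after the first vowel (as does bunagkoz), so the same rule applies.
The other patterns: stems ending in -d add ti- … -ir around the stem; stems ending in -m add the prefix ka-.
So nogop → noolgop.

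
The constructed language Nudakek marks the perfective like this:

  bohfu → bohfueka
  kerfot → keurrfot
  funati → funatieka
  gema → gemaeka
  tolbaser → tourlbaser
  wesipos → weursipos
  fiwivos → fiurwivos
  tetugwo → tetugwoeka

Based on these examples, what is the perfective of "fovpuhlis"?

fourvpuhlis

"fovpuhlis" ends in a consonant. The stems ending in a consonant (wesipos → weursipos, tolbaser → tourlbaser, fiwivos → fiurwivos) insert -ur- after the first vowel.
The other pattern: stems ending in a vowel add -eka.
So fovpuhlis → fourvpuhlis.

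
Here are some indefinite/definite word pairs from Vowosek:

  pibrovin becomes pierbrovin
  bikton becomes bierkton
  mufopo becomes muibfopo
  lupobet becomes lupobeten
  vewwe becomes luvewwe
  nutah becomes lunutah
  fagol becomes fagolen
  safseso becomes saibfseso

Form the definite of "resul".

"resul" ends in -l. The one such stem in the data (fagol → fagolen) adds -en, so the same rule applies.
So resul → resulen.

resulen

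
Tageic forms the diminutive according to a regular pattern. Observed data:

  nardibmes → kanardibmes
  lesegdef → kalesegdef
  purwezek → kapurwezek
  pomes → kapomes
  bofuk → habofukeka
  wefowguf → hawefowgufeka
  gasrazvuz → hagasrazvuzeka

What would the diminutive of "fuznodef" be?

kafuznodef

purwezek and bofuk both end in -k yet inflect differently (kapurwezek, habofukeka), so the final letter is not what conditions the rule; the last vowel is.
"fuznodef" has last vowel 'e'. The stems whose last vowel is 'e' (nardibmes → kanardibmes, lesegdef → kalesegdef, purwezek → kapurwezek) add the prefix ka-.
The other pattern: stems whose last vowel is 'u' add ha- … -eka around the stem.
So fuznodef → kafuznodef.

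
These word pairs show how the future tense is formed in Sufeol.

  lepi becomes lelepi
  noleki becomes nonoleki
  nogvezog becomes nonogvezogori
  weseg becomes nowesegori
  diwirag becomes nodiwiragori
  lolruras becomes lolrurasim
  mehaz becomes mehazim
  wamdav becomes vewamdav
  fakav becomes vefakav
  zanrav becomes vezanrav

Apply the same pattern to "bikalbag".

diwirag and lolruras both have last vowel 'a' yet inflect differently (nodiwiragori, lolrurasim), so the last vowel is not what conditions the rule; the final letter is.
"bikalbag" ends in -g. The stems ending in -g (nogvezog → nonogvezogori, weseg → nowesegori, diwirag → nodiwiragori) add no- … -ori around the stem.
The other patterns: stems ending in -i repeat the first consonant+vowel as a prefix; stems ending in -s or -z add -im; stems ending in -v add the prefix ve-.
So bikalbag → nobikalbagori.

nobikalbagori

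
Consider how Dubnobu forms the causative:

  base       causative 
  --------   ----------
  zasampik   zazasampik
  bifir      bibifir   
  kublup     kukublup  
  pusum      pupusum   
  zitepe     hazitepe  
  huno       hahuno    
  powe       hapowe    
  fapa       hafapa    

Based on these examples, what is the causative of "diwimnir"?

didiwimnir

zasampik and zitepe both begin with z- yet inflect differently (zazasampik, hazitepe), so the first letter is not what conditions the rule; whether the stem ends in a vowel or a consonant is.
"diwimnir" ends in a consonant. The stems ending in a consonant (zasampik → zazasampik, bifir → bibifir, kublup → kukublup) repeat the first consonant+vowel as a prefix.
The other pattern: stems ending in a vowel add the prefix ha-.
So diwimnir → didiwimnir.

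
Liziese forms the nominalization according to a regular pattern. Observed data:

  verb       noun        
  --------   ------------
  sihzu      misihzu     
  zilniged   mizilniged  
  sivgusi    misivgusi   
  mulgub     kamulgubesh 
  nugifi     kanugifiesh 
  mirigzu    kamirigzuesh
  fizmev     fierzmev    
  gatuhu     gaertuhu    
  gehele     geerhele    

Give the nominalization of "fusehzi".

fuersehzi

sivgusi and nugifi both end in -i yet inflect differently (misivgusi, kanugifiesh), so the final letter is not what conditions the rule; the first letter is.
"fusehzi" begins with f-. The one such stem in the data (fizmev → fierzmev) inserts -er- after the first vowel (as do gatuhu, gehele), so the same rule applies.
The other patterns: stems beginning with s- or z- add the prefix mi-; stems beginning with m- or n- add ka- … -esh around the stem.
So fusehzi → fuersehzi.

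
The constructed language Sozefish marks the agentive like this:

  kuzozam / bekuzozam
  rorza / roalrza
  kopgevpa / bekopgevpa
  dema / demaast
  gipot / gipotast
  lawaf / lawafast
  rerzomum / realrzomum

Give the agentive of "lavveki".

lavvekiast

rorza and kopgevpa both end in -a yet inflect differently (roalrza, bekopgevpa), so the final letter is not what conditions the rule; the first letter is.
"lavveki" begins with l-. The one such stem in the data (lawaf → lawafast) adds -ast, so the same rule applies.
The other patterns: stems beginning with r- insert -al- after the first vowel; stems beginning with k- add the prefix be-.
So lavveki → lavvekiast.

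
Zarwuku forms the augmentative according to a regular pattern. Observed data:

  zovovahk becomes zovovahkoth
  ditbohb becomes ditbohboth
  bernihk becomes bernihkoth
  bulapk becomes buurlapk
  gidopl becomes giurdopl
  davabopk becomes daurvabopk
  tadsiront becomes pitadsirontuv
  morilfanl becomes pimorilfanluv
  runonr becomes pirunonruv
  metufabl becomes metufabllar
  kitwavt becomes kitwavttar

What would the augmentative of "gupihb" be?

gupihboth

zovovahk and bulapk both end in -k yet inflect differently (zovovahkoth, buurlapk), so the final letter is not what conditions the rule; the second-to-last letter is.
"gupihb" has second-to-last letter 'h'. The stems whose second-to-last letter is 'h' (zovovahk → zovovahkoth, ditbohb → ditbohboth, bernihk → bernihkoth) add -oth.
So gupihb → gupihboth.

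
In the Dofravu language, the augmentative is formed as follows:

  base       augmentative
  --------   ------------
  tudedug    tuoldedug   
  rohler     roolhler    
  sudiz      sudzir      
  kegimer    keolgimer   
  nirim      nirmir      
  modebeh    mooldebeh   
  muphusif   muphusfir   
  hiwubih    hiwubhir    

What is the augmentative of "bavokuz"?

baolvokuz

hiwubih and modebeh both end in -h yet inflect differently (hiwubhir, mooldebeh), so the final letter is not what conditions the rule; the last vowel is.
"bavokuz" has last vowel 'u'. The one such stem in the data (tudedug → tuoldedug) inserts -ol- after the first vowel (as do rohler, modebeh), so the same rule applies.
The other pattern: stems whose last vowel is 'i' delete the last vowel and add -ir.
So bavokuz → baolvokuz.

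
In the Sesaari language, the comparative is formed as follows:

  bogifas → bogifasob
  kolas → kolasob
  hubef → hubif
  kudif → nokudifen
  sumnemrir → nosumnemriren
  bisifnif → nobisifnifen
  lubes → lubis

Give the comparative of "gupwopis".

kolas and lubes both end in -s yet inflect differently (kolasob, lubis), so the final letter is not what conditions the rule; the last vowel is.
"gupwopis" has last vowel 'i'. The stems whose last vowel is 'i' (sumnemrir → nosumnemriren, kudif → nokudifen, bisifnif → nobisifnifen) add no- … -en around the stem.
So gupwopis → nogupwopisen.

nogupwopisen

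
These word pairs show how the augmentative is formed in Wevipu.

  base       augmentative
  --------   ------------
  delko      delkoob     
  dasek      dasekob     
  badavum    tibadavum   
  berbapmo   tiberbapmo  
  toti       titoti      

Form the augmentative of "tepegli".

delko and berbapmo both end in -o yet inflect differently (delkoob, tiberbapmo), so the final letter is not what conditions the rule; the first letter is.
"tepegli" begins with t-. The one such stem in the data (toti → titoti) adds the prefix ti-, so the same rule applies.
The other pattern: stems beginning with d- add -ob.
So tepegli → titepegli.

titepegli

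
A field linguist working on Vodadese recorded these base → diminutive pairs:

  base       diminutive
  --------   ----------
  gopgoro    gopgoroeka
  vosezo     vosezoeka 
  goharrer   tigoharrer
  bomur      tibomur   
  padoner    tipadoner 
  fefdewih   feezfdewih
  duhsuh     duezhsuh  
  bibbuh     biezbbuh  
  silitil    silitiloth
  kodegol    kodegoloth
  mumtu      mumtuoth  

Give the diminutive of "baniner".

bomur and duhsuh both have last vowel 'u' yet inflect differently (tibomur, duezhsuh), so the last vowel is not what conditions the rule; the final letter is.
"baniner" ends in -r. The stems ending in -r (goharrer → tigoharrer, bomur → tibomur, padoner → tipadoner) add the prefix ti-.
The other patterns: stems ending in -o add -eka; stems ending in -h insert -ez- after the first vowel; stems ending in -l or -u add -oth.
So baniner → tibaniner.

tibaniner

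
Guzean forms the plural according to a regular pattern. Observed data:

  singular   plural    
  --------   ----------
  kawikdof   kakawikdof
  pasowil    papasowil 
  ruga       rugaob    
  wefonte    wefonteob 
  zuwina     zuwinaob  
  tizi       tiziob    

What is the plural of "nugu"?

nuguob

pasowil and tizi both have last vowel 'i' yet inflect differently (papasowil, tiziob), so the last vowel is not what conditions the rule; whether the stem ends in a vowel or a consonant is.
"nugu" ends in a vowel. The stems ending in a vowel (wefonte → wefonteob, tizi → tiziob, zuwina → zuwinaob) add -ob.
So nugu → nuguob.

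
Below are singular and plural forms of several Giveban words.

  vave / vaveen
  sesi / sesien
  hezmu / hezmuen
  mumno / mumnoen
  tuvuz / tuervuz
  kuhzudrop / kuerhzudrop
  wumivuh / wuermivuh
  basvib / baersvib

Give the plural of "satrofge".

satrofgeen

hezmu and tuvuz both have last vowel 'u' yet inflect differently (hezmuen, tuervuz), so the last vowel is not what conditions the rule; whether the stem ends in a vowel or a consonant is.
"satrofge" ends in a vowel. The stems ending in a vowel (vave → vaveen, sesi → sesien, hezmu → hezmuen) add -en.
So satrofge → satrofgeen.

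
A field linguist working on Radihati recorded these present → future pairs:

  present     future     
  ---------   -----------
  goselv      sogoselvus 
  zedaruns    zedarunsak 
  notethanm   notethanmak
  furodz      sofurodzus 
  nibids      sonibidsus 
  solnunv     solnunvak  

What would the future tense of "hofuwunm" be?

hofuwunmak

"hofuwunm" has second-to-last letter 'n'. The stems whose second-to-last letter is 'n' (notethanm → notethanmak, zedaruns → zedarunsak, solnunv → solnunvak) add -ak.
So hofuwunm → hofuwunmak.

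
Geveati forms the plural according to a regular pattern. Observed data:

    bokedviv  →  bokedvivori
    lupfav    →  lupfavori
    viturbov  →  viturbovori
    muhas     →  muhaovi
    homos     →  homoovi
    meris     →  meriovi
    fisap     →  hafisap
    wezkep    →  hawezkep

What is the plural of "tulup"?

hatulup

lupfav and muhas both have last vowel 'a' yet inflect differently (lupfavori, muhaovi), so the last vowel is not what conditions the rule; the final letter is.
"tulup" ends in -p. The stems ending in -p (fisap → hafisap, wezkep → hawezkep) add the prefix ha-.
The other patterns: stems ending in -v add -ori; stems ending in -s drop the final letter and add -ovi.
So tulup → hatulup.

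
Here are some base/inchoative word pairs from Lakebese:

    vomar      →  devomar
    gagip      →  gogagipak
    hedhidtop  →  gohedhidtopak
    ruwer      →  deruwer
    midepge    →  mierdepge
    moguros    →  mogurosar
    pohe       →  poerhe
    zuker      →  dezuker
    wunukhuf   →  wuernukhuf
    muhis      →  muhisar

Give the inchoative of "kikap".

gokikapak

muhis and gagip both have last vowel 'i' yet inflect differently (muhisar, gogagipak), so the last vowel is not what conditions the rule; the final letter is.
"kikap" ends in -p. The stems ending in -p (gagip → gogagipak, hedhidtop → gohedhidtopak) add go- … -ak around the stem.
The other patterns: stems ending in -s add -ar; stems ending in -r add the prefix de-; stems ending in -e or -f insert -er- after the first vowel.
So kikap → gokikapak.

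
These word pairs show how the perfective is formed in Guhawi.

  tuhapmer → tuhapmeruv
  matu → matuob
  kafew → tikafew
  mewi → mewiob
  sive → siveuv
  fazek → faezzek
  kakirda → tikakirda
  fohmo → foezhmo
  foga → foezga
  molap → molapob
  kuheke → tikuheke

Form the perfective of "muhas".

muhasob

foga and kakirda both end in -a yet inflect differently (foezga, tikakirda), so the final letter is not what conditions the rule; the first letter is.
"muhas" begins with m-. The stems beginning with m- (molap → molapob, matu → matuob, mewi → mewiob) add -ob.
So muhas → muhasob.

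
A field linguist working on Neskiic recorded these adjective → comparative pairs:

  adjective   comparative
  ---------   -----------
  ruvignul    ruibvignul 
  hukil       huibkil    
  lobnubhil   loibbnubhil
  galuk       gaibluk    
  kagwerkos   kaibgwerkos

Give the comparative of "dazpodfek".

Every pair shown (ruvignul → ruibvignul, hukil → huibkil, lobnubhil → loibbnubhil, …) follows the same rule: insert -ib- after the first vowel.
So dazpodfek → daibzpodfek.

daibzpodfek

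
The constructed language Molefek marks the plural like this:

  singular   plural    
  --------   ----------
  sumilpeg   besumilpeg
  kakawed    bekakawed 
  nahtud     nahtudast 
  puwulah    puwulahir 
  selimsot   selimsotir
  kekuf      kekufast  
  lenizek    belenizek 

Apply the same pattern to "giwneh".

begiwneh

kakawed and nahtud both end in -d yet inflect differently (bekakawed, nahtudast), so the final letter is not what conditions the rule; the last vowel is.
"giwneh" has last vowel 'e'. The stems whose last vowel is 'e' (kakawed → bekakawed, lenizek → belenizek, sumilpeg → besumilpeg) add the prefix be-.
So giwneh → begiwneh.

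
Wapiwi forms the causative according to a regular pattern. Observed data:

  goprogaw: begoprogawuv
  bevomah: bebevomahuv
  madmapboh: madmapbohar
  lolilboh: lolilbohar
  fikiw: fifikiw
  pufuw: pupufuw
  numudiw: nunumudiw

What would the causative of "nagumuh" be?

nanagumuh

"nagumuh" has last vowel 'u'. The one such stem in the data (pufuw → pupufuw) repeats the first consonant+vowel as a prefix (as do fikiw, numudiw), so the same rule applies.
The other patterns: stems whose last vowel is 'a' add be- … -uv around the stem; stems whose last vowel is 'o' add -ar.
So nagumuh → nanagumuh.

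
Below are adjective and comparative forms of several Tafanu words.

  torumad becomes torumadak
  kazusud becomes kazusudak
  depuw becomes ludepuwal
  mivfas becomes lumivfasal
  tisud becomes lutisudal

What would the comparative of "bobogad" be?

bobogadak

torumad and tisud both end in -d yet inflect differently (torumadak, lutisudal), so the final letter is not what conditions the rule; the number of vowels is.
"bobogad" has 3 vowels. The stems with 3 vowels (torumad → torumadak, kazusud → kazusudak) add -ak.
The other pattern: stems with 2 vowels add lu- … -al around the stem.
So bobogad → bobogadak.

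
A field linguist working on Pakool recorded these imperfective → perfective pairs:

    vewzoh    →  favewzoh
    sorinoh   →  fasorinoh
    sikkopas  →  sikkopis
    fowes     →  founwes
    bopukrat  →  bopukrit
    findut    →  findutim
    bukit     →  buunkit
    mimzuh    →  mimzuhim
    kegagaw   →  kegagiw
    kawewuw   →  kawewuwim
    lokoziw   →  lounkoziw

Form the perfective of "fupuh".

kawewuw and kegagaw both end in -w yet inflect differently (kawewuwim, kegagiw), so the final letter is not what conditions the rule; the last vowel is.
"fupuh" has last vowel 'u'. The stems whose last vowel is 'u' (kawewuw → kawewuwim, mimzuh → mimzuhim, findut → findutim) add -im.
So fupuh → fupuhim.

fupuhim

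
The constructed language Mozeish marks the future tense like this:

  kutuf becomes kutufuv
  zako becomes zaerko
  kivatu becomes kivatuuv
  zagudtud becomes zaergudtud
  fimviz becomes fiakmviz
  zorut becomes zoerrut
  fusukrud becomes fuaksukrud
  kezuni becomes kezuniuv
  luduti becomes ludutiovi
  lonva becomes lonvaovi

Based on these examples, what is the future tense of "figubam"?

fiakgubam

fusukrud and zagudtud both end in -d yet inflect differently (fuaksukrud, zaergudtud), so the final letter is not what conditions the rule; the first letter is.
"figubam" begins with f-. The stems beginning with f- (fusukrud → fuaksukrud, fimviz → fiakmviz) insert -ak- after the first vowel.
So figubam → fiakgubam.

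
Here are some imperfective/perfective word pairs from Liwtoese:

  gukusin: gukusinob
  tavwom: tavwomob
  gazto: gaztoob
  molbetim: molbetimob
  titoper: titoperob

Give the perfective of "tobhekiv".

Every pair shown (gukusin → gukusinob, tavwom → tavwomob, gazto → gaztoob, …) follows the same rule: add -ob.
So tobhekiv → tobhekivob.

tobhekivob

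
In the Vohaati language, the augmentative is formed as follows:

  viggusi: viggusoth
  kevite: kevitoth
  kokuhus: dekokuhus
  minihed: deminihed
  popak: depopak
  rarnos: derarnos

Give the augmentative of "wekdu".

wekdoth

kevite and minihed both have last vowel 'e' yet inflect differently (kevitoth, deminihed), so the last vowel is not what conditions the rule; whether the stem ends in a vowel or a consonant is.
"wekdu" ends in a vowel. The stems ending in a vowel (viggusi → viggusoth, kevite → kevitoth) drop the final letter and add -oth.
The other pattern: stems ending in a consonant add the prefix de-.
So wekdu → wekdoth.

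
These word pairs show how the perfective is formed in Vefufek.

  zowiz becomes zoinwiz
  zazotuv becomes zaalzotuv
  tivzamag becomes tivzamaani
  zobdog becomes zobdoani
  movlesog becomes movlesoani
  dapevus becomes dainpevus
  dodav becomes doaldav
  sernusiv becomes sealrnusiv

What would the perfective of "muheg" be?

muheani

tivzamag and dodav both have last vowel 'a' yet inflect differently (tivzamaani, doaldav), so the last vowel is not what conditions the rule; the final letter is.
"muheg" ends in -g. The stems ending in -g (zobdog → zobdoani, movlesog → movlesoani, tivzamag → tivzamaani) drop the final letter and add -ani.
So muheg → muheani.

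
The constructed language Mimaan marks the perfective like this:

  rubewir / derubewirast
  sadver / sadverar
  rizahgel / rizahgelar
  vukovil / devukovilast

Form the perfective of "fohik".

defohikast

vukovil and rizahgel both end in -l yet inflect differently (devukovilast, rizahgelar), so the final letter is not what conditions the rule; the last vowel is.
"fohik" has last vowel 'i'. The stems whose last vowel is 'i' (rubewir → derubewirast, vukovil → devukovilast) add de- … -ast around the stem.
The other pattern: stems whose last vowel is 'e' add -ar.
So fohik → defohikast.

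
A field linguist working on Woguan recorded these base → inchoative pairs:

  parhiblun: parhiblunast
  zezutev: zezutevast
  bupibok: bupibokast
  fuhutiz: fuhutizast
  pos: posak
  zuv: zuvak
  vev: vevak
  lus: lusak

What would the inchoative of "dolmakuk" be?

dolmakukast

zezutev and zuv both end in -v yet inflect differently (zezutevast, zuvak), so the final letter is not what conditions the rule; the number of vowels is.
"dolmakuk" has 3 vowels. The stems with 3 vowels (parhiblun → parhiblunast, zezutev → zezutevast, bupibok → bupibokast) add -ast.
So dolmakuk → dolmakukast.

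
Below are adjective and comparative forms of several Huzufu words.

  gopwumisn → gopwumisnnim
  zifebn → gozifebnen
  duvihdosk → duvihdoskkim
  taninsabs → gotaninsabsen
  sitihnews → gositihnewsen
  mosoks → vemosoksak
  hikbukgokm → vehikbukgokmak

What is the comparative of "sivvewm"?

gopwumisn and zifebn both end in -n yet inflect differently (gopwumisnnim, gozifebnen), so the final letter is not what conditions the rule; the second-to-last letter is.
"sivvewm" has second-to-last letter 'w'. The one such stem in the data (sitihnews → gositihnewsen) adds go- … -en around the stem, so the same rule applies.
So sivvewm → gosivvewmen.

gosivvewmen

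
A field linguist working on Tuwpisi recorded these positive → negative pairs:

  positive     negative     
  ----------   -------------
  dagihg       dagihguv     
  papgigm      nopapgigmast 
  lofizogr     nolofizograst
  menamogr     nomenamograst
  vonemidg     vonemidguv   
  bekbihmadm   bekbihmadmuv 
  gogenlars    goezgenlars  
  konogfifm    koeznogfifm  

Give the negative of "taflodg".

taflodguv

papgigm and bekbihmadm both end in -m yet inflect differently (nopapgigmast, bekbihmadmuv), so the final letter is not what conditions the rule; the second-to-last letter is.
"taflodg" has second-to-last letter 'd'. The stems whose second-to-last letter is 'd' (bekbihmadm → bekbihmadmuv, vonemidg → vonemidguv) add -uv.
The other patterns: stems whose second-to-last letter is 'g' add no- … -ast around the stem; stems whose second-to-last letter is 'f' or 'r' insert -ez- after the first vowel.
So taflodg → taflodguv.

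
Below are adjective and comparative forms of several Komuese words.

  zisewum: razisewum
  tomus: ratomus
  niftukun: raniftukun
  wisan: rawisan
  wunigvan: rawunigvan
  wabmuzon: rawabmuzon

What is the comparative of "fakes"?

rafakes

Every pair shown (zisewum → razisewum, tomus → ratomus, niftukun → raniftukun, …) follows the same rule: add the prefix ra-.
So fakes → rafakes.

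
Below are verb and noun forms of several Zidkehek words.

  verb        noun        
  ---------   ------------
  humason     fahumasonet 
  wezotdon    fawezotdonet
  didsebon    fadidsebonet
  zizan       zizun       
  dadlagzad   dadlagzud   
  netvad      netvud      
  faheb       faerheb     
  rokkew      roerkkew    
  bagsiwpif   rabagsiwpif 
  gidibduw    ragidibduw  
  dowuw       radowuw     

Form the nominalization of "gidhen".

gierdhen

humason and zizan both end in -n yet inflect differently (fahumasonet, zizun), so the final letter is not what conditions the rule; the last vowel is.
"gidhen" has last vowel 'e'. The stems whose last vowel is 'e' (faheb → faerheb, rokkew → roerkkew) insert -er- after the first vowel.
So gidhen → gierdhen.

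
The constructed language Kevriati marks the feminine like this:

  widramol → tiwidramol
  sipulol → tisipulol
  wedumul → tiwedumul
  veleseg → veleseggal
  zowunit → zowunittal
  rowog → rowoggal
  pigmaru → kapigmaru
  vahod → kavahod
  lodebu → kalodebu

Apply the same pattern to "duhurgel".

tiduhurgel

"duhurgel" ends in -l. The stems ending in -l (widramol → tiwidramol, sipulol → tisipulol, wedumul → tiwedumul) add the prefix ti-.
So duhurgel → tiduhurgel.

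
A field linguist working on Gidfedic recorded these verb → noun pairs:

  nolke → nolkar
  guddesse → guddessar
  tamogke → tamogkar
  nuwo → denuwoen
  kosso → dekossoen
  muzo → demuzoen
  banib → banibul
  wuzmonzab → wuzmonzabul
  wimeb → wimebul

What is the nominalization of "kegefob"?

nolke and wimeb both have last vowel 'e' yet inflect differently (nolkar, wimebul), so the last vowel is not what conditions the rule; the final letter is.
"kegefob" ends in -b. The stems ending in -b (banib → banibul, wuzmonzab → wuzmonzabul, wimeb → wimebul) add -ul.
The other patterns: stems ending in -e drop the final letter and add -ar; stems ending in -o add de- … -en around the stem.
So kegefob → kegefobul.

kegefobul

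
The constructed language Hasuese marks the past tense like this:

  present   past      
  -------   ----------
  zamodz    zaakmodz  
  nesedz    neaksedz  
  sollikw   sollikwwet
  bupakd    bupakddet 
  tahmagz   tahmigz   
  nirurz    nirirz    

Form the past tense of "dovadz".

doakvadz

zamodz and tahmagz both end in -z yet inflect differently (zaakmodz, tahmigz), so the final letter is not what conditions the rule; the second-to-last letter is.
"dovadz" has second-to-last letter 'd'. The stems whose second-to-last letter is 'd' (zamodz → zaakmodz, nesedz → neaksedz) insert -ak- after the first vowel.
So dovadz → doakvadz.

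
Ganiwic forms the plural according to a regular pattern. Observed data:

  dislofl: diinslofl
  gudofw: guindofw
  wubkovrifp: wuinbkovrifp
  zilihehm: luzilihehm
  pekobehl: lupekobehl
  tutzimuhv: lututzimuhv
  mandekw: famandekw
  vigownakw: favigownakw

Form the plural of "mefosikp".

dislofl and pekobehl both end in -l yet inflect differently (diinslofl, lupekobehl), so the final letter is not what conditions the rule; the second-to-last letter is.
"mefosikp" has second-to-last letter 'k'. The stems whose second-to-last letter is 'k' (mandekw → famandekw, vigownakw → favigownakw) add the prefix fa-.
The other patterns: stems whose second-to-last letter is 'f' insert -in- after the first vowel; stems whose second-to-last letter is 'h' add the prefix lu-.
So mefosikp → famefosikp.

famefosikp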